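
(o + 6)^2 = o^2 + 12*o + 36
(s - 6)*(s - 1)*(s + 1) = s^3 - 6*s^2 - s + 6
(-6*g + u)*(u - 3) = -6*g*u + 18*g + u^2 - 3*u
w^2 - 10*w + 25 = (w - 5)^2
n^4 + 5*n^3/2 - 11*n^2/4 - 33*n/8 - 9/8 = (n - 3/2)*(n + 1/2)^2*(n + 3)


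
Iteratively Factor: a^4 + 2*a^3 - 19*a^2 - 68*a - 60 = (a + 3)*(a^3 - a^2 - 16*a - 20) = (a + 2)*(a + 3)*(a^2 - 3*a - 10) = (a - 5)*(a + 2)*(a + 3)*(a + 2)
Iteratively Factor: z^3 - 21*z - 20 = (z - 5)*(z^2 + 5*z + 4) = (z - 5)*(z + 4)*(z + 1)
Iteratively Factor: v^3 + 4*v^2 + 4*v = (v + 2)*(v^2 + 2*v) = (v + 2)^2*(v)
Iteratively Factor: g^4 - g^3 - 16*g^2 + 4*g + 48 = (g + 2)*(g^3 - 3*g^2 - 10*g + 24) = (g + 2)*(g + 3)*(g^2 - 6*g + 8) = (g - 4)*(g + 2)*(g + 3)*(g - 2)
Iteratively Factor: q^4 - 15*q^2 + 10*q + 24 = (q + 4)*(q^3 - 4*q^2 + q + 6) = (q + 1)*(q + 4)*(q^2 - 5*q + 6) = (q - 2)*(q + 1)*(q + 4)*(q - 3)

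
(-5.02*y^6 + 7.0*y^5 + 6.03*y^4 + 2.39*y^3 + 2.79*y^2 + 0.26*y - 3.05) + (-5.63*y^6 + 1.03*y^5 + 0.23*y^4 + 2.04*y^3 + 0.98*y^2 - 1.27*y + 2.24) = -10.65*y^6 + 8.03*y^5 + 6.26*y^4 + 4.43*y^3 + 3.77*y^2 - 1.01*y - 0.81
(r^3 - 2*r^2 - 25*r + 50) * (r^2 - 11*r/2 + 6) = r^5 - 15*r^4/2 - 8*r^3 + 351*r^2/2 - 425*r + 300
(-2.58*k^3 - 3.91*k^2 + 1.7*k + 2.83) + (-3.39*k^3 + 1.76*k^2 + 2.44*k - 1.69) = -5.97*k^3 - 2.15*k^2 + 4.14*k + 1.14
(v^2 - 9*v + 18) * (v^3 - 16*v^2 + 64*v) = v^5 - 25*v^4 + 226*v^3 - 864*v^2 + 1152*v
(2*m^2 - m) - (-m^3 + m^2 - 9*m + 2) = m^3 + m^2 + 8*m - 2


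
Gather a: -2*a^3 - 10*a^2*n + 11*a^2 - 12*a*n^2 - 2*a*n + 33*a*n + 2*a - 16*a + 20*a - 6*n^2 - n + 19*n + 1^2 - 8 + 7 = -2*a^3 + a^2*(11 - 10*n) + a*(-12*n^2 + 31*n + 6) - 6*n^2 + 18*n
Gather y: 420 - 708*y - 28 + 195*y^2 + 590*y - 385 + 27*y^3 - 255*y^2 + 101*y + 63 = 27*y^3 - 60*y^2 - 17*y + 70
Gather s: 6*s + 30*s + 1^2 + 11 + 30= 36*s + 42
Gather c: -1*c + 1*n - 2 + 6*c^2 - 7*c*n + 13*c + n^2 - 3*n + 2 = 6*c^2 + c*(12 - 7*n) + n^2 - 2*n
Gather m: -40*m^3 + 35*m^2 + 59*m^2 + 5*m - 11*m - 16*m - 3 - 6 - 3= -40*m^3 + 94*m^2 - 22*m - 12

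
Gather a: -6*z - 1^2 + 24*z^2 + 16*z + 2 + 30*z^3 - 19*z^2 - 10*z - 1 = 30*z^3 + 5*z^2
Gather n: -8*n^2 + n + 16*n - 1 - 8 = -8*n^2 + 17*n - 9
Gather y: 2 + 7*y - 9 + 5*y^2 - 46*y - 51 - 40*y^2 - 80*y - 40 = -35*y^2 - 119*y - 98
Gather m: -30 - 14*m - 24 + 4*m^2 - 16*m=4*m^2 - 30*m - 54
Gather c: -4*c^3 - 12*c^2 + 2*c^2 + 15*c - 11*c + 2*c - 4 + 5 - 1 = -4*c^3 - 10*c^2 + 6*c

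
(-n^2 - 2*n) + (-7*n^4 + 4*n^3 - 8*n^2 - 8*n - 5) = -7*n^4 + 4*n^3 - 9*n^2 - 10*n - 5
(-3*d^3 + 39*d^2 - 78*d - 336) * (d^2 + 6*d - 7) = -3*d^5 + 21*d^4 + 177*d^3 - 1077*d^2 - 1470*d + 2352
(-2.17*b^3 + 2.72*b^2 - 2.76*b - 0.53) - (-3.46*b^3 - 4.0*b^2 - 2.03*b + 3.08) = 1.29*b^3 + 6.72*b^2 - 0.73*b - 3.61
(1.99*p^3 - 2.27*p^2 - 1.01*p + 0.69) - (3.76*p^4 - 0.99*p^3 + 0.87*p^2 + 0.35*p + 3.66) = -3.76*p^4 + 2.98*p^3 - 3.14*p^2 - 1.36*p - 2.97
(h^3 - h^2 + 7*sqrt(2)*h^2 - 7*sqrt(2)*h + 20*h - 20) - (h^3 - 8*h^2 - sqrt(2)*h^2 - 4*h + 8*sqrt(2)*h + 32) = 7*h^2 + 8*sqrt(2)*h^2 - 15*sqrt(2)*h + 24*h - 52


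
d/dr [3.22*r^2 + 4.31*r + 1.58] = 6.44*r + 4.31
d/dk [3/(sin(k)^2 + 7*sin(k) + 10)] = -3*(2*sin(k) + 7)*cos(k)/(sin(k)^2 + 7*sin(k) + 10)^2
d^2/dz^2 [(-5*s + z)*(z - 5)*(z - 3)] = -10*s + 6*z - 16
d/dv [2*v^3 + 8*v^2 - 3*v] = 6*v^2 + 16*v - 3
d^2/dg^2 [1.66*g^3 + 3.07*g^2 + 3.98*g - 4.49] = 9.96*g + 6.14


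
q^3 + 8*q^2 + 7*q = q*(q + 1)*(q + 7)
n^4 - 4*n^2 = n^2*(n - 2)*(n + 2)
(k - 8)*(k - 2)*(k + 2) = k^3 - 8*k^2 - 4*k + 32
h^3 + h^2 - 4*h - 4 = (h - 2)*(h + 1)*(h + 2)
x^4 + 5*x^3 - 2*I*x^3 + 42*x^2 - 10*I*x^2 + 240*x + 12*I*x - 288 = (x - 1)*(x + 6)*(x - 8*I)*(x + 6*I)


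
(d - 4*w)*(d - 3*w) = d^2 - 7*d*w + 12*w^2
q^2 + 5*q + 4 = (q + 1)*(q + 4)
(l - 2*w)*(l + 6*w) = l^2 + 4*l*w - 12*w^2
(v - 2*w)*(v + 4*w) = v^2 + 2*v*w - 8*w^2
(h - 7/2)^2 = h^2 - 7*h + 49/4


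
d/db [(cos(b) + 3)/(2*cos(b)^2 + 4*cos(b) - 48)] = (cos(b)^2 + 6*cos(b) + 30)*sin(b)/(2*(cos(b)^2 + 2*cos(b) - 24)^2)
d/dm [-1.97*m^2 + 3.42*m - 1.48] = 3.42 - 3.94*m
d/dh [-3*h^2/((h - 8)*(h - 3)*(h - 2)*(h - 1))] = 6*h*(h^4 - 7*h^3 + 47*h - 48)/(h^8 - 28*h^7 + 314*h^6 - 1840*h^5 + 6209*h^4 - 12436*h^3 + 14500*h^2 - 9024*h + 2304)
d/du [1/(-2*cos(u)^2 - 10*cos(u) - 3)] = -2*(2*cos(u) + 5)*sin(u)/(10*cos(u) + cos(2*u) + 4)^2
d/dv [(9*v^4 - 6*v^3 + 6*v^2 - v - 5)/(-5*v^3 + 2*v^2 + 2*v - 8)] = (-45*v^6 + 36*v^5 + 72*v^4 - 322*v^3 + 83*v^2 - 76*v + 18)/(25*v^6 - 20*v^5 - 16*v^4 + 88*v^3 - 28*v^2 - 32*v + 64)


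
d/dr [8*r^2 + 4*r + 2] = 16*r + 4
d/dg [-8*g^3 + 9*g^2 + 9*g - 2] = -24*g^2 + 18*g + 9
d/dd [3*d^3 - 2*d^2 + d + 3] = 9*d^2 - 4*d + 1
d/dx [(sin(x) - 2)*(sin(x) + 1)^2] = -3*cos(x)^3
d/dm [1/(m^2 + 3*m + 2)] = (-2*m - 3)/(m^2 + 3*m + 2)^2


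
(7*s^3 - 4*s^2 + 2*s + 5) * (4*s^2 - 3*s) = 28*s^5 - 37*s^4 + 20*s^3 + 14*s^2 - 15*s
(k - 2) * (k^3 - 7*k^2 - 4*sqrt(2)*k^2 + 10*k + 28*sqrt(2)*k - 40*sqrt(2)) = k^4 - 9*k^3 - 4*sqrt(2)*k^3 + 24*k^2 + 36*sqrt(2)*k^2 - 96*sqrt(2)*k - 20*k + 80*sqrt(2)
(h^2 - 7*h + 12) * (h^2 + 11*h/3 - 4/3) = h^4 - 10*h^3/3 - 15*h^2 + 160*h/3 - 16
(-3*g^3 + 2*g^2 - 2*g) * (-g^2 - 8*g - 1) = 3*g^5 + 22*g^4 - 11*g^3 + 14*g^2 + 2*g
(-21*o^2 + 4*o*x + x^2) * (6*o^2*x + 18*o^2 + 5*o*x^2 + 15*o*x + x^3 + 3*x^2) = -126*o^4*x - 378*o^4 - 81*o^3*x^2 - 243*o^3*x + 5*o^2*x^3 + 15*o^2*x^2 + 9*o*x^4 + 27*o*x^3 + x^5 + 3*x^4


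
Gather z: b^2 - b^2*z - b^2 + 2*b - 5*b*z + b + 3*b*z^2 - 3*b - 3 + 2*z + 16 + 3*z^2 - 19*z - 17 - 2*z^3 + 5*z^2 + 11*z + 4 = -2*z^3 + z^2*(3*b + 8) + z*(-b^2 - 5*b - 6)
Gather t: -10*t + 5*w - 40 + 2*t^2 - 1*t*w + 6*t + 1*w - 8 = 2*t^2 + t*(-w - 4) + 6*w - 48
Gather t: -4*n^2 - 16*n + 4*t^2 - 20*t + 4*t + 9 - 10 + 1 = -4*n^2 - 16*n + 4*t^2 - 16*t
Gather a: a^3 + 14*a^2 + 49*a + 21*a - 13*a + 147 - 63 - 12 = a^3 + 14*a^2 + 57*a + 72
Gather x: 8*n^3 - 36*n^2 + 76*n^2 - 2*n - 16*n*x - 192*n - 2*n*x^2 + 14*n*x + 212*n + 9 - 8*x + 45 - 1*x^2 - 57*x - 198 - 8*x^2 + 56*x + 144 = 8*n^3 + 40*n^2 + 18*n + x^2*(-2*n - 9) + x*(-2*n - 9)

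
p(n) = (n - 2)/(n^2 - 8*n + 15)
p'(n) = (8 - 2*n)*(n - 2)/(n^2 - 8*n + 15)^2 + 1/(n^2 - 8*n + 15)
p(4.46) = -3.12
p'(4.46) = -4.91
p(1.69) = -0.07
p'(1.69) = 0.15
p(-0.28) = -0.13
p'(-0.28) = -0.01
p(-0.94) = -0.13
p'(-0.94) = -0.01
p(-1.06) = -0.12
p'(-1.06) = -0.01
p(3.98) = -1.98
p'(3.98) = -0.92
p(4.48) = -3.22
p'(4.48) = -5.32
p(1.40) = -0.10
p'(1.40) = 0.08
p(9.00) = 0.29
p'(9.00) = -0.08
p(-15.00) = -0.05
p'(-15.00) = 0.00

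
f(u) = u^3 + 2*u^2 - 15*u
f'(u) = 3*u^2 + 4*u - 15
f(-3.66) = 32.66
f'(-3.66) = 10.55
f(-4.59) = 14.28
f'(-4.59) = 29.84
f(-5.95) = -50.59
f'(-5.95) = 67.41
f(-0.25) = 3.86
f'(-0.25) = -15.81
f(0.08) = -1.19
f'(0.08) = -14.66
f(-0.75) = 11.95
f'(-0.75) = -16.31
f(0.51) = -7.00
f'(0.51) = -12.18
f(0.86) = -10.78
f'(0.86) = -9.34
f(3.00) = 0.00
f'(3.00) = 24.00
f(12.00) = 1836.00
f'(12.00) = 465.00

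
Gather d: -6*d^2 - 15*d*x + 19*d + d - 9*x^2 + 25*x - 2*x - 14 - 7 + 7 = -6*d^2 + d*(20 - 15*x) - 9*x^2 + 23*x - 14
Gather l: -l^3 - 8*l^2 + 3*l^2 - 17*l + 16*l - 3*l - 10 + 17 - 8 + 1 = -l^3 - 5*l^2 - 4*l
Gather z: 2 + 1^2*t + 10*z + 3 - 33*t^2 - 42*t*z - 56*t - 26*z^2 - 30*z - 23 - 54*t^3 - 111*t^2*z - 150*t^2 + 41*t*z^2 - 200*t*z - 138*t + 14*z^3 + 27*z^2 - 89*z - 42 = -54*t^3 - 183*t^2 - 193*t + 14*z^3 + z^2*(41*t + 1) + z*(-111*t^2 - 242*t - 109) - 60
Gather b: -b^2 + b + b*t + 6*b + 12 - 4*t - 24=-b^2 + b*(t + 7) - 4*t - 12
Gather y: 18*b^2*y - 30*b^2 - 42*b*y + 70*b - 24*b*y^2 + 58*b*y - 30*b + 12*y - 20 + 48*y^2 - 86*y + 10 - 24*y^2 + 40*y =-30*b^2 + 40*b + y^2*(24 - 24*b) + y*(18*b^2 + 16*b - 34) - 10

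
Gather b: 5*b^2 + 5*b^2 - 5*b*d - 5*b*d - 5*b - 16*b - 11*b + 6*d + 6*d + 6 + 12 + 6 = 10*b^2 + b*(-10*d - 32) + 12*d + 24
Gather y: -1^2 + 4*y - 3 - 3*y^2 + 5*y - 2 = -3*y^2 + 9*y - 6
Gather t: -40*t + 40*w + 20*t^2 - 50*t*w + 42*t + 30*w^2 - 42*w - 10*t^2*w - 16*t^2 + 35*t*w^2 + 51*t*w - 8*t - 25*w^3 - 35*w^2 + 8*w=t^2*(4 - 10*w) + t*(35*w^2 + w - 6) - 25*w^3 - 5*w^2 + 6*w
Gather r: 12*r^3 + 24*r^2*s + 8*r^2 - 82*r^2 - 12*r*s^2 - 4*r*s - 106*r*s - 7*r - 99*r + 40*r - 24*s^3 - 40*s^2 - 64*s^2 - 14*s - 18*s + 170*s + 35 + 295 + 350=12*r^3 + r^2*(24*s - 74) + r*(-12*s^2 - 110*s - 66) - 24*s^3 - 104*s^2 + 138*s + 680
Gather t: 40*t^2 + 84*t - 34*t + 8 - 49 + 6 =40*t^2 + 50*t - 35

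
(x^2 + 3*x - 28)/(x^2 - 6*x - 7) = (-x^2 - 3*x + 28)/(-x^2 + 6*x + 7)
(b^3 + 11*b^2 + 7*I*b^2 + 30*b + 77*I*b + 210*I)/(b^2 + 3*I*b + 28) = (b^2 + 11*b + 30)/(b - 4*I)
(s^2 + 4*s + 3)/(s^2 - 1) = (s + 3)/(s - 1)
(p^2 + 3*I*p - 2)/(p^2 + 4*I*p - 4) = (p + I)/(p + 2*I)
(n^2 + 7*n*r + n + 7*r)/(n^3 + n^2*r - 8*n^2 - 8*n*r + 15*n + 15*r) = (n^2 + 7*n*r + n + 7*r)/(n^3 + n^2*r - 8*n^2 - 8*n*r + 15*n + 15*r)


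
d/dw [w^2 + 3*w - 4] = 2*w + 3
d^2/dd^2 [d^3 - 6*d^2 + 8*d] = 6*d - 12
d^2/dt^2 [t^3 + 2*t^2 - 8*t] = 6*t + 4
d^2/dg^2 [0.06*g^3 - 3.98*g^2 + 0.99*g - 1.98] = 0.36*g - 7.96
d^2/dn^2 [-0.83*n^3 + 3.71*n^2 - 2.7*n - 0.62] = 7.42 - 4.98*n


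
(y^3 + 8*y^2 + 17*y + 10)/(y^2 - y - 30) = (y^2 + 3*y + 2)/(y - 6)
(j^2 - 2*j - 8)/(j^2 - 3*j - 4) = (j + 2)/(j + 1)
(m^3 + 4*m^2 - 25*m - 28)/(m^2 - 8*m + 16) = (m^2 + 8*m + 7)/(m - 4)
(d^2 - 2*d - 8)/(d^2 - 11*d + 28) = (d + 2)/(d - 7)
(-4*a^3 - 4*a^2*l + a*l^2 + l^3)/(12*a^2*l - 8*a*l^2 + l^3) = (-2*a^2 - 3*a*l - l^2)/(l*(6*a - l))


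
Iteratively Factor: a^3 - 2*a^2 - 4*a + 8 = (a + 2)*(a^2 - 4*a + 4) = (a - 2)*(a + 2)*(a - 2)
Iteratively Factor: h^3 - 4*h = (h)*(h^2 - 4) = h*(h + 2)*(h - 2)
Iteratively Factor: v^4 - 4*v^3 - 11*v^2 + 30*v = (v - 2)*(v^3 - 2*v^2 - 15*v) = (v - 2)*(v + 3)*(v^2 - 5*v) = (v - 5)*(v - 2)*(v + 3)*(v)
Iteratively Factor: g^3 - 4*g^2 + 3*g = (g - 3)*(g^2 - g) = (g - 3)*(g - 1)*(g)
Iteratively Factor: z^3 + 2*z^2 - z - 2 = (z - 1)*(z^2 + 3*z + 2) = (z - 1)*(z + 1)*(z + 2)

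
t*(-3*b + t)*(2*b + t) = -6*b^2*t - b*t^2 + t^3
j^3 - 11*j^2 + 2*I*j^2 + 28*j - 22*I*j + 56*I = (j - 7)*(j - 4)*(j + 2*I)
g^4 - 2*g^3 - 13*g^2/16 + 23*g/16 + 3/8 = (g - 2)*(g - 1)*(g + 1/4)*(g + 3/4)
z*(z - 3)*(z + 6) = z^3 + 3*z^2 - 18*z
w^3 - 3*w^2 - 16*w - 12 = (w - 6)*(w + 1)*(w + 2)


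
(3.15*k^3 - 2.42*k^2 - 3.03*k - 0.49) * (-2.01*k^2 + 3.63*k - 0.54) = -6.3315*k^5 + 16.2987*k^4 - 4.3953*k^3 - 8.7072*k^2 - 0.1425*k + 0.2646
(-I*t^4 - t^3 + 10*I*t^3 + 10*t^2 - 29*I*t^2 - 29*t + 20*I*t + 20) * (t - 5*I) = -I*t^5 - 6*t^4 + 10*I*t^4 + 60*t^3 - 24*I*t^3 - 174*t^2 - 30*I*t^2 + 120*t + 145*I*t - 100*I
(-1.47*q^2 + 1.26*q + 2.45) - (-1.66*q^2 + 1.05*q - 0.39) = 0.19*q^2 + 0.21*q + 2.84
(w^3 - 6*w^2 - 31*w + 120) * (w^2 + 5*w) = w^5 - w^4 - 61*w^3 - 35*w^2 + 600*w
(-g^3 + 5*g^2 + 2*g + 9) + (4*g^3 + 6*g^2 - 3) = 3*g^3 + 11*g^2 + 2*g + 6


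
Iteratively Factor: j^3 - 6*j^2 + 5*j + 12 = (j + 1)*(j^2 - 7*j + 12) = (j - 4)*(j + 1)*(j - 3)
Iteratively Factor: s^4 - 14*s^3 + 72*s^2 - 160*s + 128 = (s - 4)*(s^3 - 10*s^2 + 32*s - 32) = (s - 4)^2*(s^2 - 6*s + 8) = (s - 4)^2*(s - 2)*(s - 4)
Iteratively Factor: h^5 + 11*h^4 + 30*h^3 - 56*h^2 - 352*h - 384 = (h + 4)*(h^4 + 7*h^3 + 2*h^2 - 64*h - 96) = (h + 2)*(h + 4)*(h^3 + 5*h^2 - 8*h - 48) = (h + 2)*(h + 4)^2*(h^2 + h - 12) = (h - 3)*(h + 2)*(h + 4)^2*(h + 4)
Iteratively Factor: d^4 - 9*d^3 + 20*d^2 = (d)*(d^3 - 9*d^2 + 20*d) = d^2*(d^2 - 9*d + 20) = d^2*(d - 5)*(d - 4)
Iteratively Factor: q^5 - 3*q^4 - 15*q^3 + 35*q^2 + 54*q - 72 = (q - 1)*(q^4 - 2*q^3 - 17*q^2 + 18*q + 72) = (q - 3)*(q - 1)*(q^3 + q^2 - 14*q - 24) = (q - 3)*(q - 1)*(q + 3)*(q^2 - 2*q - 8) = (q - 3)*(q - 1)*(q + 2)*(q + 3)*(q - 4)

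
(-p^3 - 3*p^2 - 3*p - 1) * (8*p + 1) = -8*p^4 - 25*p^3 - 27*p^2 - 11*p - 1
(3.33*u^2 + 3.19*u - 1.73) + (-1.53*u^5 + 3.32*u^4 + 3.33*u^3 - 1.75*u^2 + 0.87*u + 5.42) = -1.53*u^5 + 3.32*u^4 + 3.33*u^3 + 1.58*u^2 + 4.06*u + 3.69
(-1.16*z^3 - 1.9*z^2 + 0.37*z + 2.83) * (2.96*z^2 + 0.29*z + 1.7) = -3.4336*z^5 - 5.9604*z^4 - 1.4278*z^3 + 5.2541*z^2 + 1.4497*z + 4.811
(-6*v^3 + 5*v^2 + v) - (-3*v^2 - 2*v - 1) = -6*v^3 + 8*v^2 + 3*v + 1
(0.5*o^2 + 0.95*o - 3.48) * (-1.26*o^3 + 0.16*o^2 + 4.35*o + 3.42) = -0.63*o^5 - 1.117*o^4 + 6.7118*o^3 + 5.2857*o^2 - 11.889*o - 11.9016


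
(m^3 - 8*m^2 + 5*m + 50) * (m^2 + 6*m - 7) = m^5 - 2*m^4 - 50*m^3 + 136*m^2 + 265*m - 350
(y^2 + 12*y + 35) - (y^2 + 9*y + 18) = 3*y + 17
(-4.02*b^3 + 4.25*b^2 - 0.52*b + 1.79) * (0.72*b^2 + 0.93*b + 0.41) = -2.8944*b^5 - 0.6786*b^4 + 1.9299*b^3 + 2.5477*b^2 + 1.4515*b + 0.7339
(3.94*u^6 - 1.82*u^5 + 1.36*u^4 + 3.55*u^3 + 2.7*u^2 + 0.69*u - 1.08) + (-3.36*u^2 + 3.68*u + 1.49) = 3.94*u^6 - 1.82*u^5 + 1.36*u^4 + 3.55*u^3 - 0.66*u^2 + 4.37*u + 0.41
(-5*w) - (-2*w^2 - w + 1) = 2*w^2 - 4*w - 1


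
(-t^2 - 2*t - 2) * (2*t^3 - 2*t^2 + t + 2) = -2*t^5 - 2*t^4 - t^3 - 6*t - 4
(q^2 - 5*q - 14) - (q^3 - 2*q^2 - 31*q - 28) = -q^3 + 3*q^2 + 26*q + 14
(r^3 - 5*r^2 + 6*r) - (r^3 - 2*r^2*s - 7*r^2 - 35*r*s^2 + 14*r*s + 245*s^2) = 2*r^2*s + 2*r^2 + 35*r*s^2 - 14*r*s + 6*r - 245*s^2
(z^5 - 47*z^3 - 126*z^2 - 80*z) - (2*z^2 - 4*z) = z^5 - 47*z^3 - 128*z^2 - 76*z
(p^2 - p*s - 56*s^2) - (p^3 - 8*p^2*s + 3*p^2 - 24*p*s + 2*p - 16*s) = -p^3 + 8*p^2*s - 2*p^2 + 23*p*s - 2*p - 56*s^2 + 16*s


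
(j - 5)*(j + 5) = j^2 - 25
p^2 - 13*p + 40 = (p - 8)*(p - 5)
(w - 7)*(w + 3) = w^2 - 4*w - 21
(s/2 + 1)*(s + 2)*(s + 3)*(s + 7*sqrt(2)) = s^4/2 + 7*s^3/2 + 7*sqrt(2)*s^3/2 + 8*s^2 + 49*sqrt(2)*s^2/2 + 6*s + 56*sqrt(2)*s + 42*sqrt(2)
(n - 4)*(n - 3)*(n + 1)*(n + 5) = n^4 - n^3 - 25*n^2 + 37*n + 60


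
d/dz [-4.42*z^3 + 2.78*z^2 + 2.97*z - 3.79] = -13.26*z^2 + 5.56*z + 2.97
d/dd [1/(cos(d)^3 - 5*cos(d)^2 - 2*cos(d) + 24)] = (3*cos(d)^2 - 10*cos(d) - 2)*sin(d)/(cos(d)^3 - 5*cos(d)^2 - 2*cos(d) + 24)^2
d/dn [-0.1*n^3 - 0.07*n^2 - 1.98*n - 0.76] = -0.3*n^2 - 0.14*n - 1.98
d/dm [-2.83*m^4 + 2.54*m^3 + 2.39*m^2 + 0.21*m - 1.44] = -11.32*m^3 + 7.62*m^2 + 4.78*m + 0.21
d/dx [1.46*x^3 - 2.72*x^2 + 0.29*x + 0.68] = 4.38*x^2 - 5.44*x + 0.29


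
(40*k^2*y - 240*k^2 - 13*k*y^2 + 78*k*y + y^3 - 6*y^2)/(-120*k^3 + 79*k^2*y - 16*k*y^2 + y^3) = (y - 6)/(-3*k + y)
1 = 1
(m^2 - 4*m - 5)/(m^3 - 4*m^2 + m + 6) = (m - 5)/(m^2 - 5*m + 6)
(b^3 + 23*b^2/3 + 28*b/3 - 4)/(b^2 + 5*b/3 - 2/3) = b + 6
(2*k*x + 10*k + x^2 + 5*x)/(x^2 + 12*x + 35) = (2*k + x)/(x + 7)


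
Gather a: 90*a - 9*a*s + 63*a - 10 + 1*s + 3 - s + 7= a*(153 - 9*s)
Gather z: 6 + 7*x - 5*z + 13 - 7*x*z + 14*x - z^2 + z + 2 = 21*x - z^2 + z*(-7*x - 4) + 21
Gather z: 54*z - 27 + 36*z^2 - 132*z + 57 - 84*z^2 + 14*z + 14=-48*z^2 - 64*z + 44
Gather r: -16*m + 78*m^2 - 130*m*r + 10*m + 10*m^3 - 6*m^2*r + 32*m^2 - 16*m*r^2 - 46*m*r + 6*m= 10*m^3 + 110*m^2 - 16*m*r^2 + r*(-6*m^2 - 176*m)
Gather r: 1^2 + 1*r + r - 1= 2*r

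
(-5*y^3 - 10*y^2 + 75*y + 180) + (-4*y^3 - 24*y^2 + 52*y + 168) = -9*y^3 - 34*y^2 + 127*y + 348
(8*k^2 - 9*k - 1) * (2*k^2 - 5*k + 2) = 16*k^4 - 58*k^3 + 59*k^2 - 13*k - 2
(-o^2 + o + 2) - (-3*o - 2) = -o^2 + 4*o + 4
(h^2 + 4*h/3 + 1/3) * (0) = 0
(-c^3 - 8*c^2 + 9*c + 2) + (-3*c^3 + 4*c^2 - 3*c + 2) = -4*c^3 - 4*c^2 + 6*c + 4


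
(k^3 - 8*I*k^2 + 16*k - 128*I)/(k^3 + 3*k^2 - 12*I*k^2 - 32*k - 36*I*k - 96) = (k + 4*I)/(k + 3)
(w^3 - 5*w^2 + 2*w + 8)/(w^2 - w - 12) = (w^2 - w - 2)/(w + 3)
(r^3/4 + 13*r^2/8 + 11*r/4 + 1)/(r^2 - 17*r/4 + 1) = (2*r^3 + 13*r^2 + 22*r + 8)/(2*(4*r^2 - 17*r + 4))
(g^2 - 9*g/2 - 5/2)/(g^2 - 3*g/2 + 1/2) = (2*g^2 - 9*g - 5)/(2*g^2 - 3*g + 1)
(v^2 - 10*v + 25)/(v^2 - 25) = (v - 5)/(v + 5)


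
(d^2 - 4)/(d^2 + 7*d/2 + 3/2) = 2*(d^2 - 4)/(2*d^2 + 7*d + 3)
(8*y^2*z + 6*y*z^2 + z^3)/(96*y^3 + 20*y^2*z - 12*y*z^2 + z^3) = z*(4*y + z)/(48*y^2 - 14*y*z + z^2)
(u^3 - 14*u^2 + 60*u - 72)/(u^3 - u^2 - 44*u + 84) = (u - 6)/(u + 7)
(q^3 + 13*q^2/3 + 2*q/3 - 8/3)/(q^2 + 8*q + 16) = (3*q^2 + q - 2)/(3*(q + 4))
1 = 1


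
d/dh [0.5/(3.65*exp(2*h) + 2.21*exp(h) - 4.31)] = (-3.65*exp(h) - 1.105)*exp(h)/(3.65*exp(2*h) + 2.21*exp(h) - 4.31)^2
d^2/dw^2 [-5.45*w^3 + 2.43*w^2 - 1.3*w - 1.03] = 4.86 - 32.7*w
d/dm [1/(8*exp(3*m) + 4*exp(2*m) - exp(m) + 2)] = (-24*exp(2*m) - 8*exp(m) + 1)*exp(m)/(8*exp(3*m) + 4*exp(2*m) - exp(m) + 2)^2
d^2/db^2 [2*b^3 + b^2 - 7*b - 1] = 12*b + 2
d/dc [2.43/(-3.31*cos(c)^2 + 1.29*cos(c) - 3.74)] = (3.1347 - 16.0866*cos(c))*sin(c)/(3.31*cos(c)^2 - 1.29*cos(c) + 3.74)^2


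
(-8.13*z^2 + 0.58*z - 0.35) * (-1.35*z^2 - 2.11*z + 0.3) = 10.9755*z^4 + 16.3713*z^3 - 3.1903*z^2 + 0.9125*z - 0.105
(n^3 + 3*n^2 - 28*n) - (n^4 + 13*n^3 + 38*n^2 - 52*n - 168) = -n^4 - 12*n^3 - 35*n^2 + 24*n + 168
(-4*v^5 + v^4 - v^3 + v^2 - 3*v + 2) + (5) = -4*v^5 + v^4 - v^3 + v^2 - 3*v + 7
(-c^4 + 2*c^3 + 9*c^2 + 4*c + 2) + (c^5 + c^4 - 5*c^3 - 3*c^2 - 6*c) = c^5 - 3*c^3 + 6*c^2 - 2*c + 2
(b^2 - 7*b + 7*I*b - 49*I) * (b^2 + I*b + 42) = b^4 - 7*b^3 + 8*I*b^3 + 35*b^2 - 56*I*b^2 - 245*b + 294*I*b - 2058*I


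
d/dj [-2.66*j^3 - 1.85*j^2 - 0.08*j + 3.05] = -7.98*j^2 - 3.7*j - 0.08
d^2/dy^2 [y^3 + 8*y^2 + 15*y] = 6*y + 16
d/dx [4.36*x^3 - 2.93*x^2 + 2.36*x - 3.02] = 13.08*x^2 - 5.86*x + 2.36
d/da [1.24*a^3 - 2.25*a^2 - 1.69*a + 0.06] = 3.72*a^2 - 4.5*a - 1.69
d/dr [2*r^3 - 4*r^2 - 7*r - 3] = 6*r^2 - 8*r - 7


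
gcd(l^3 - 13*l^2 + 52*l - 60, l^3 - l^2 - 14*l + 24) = l - 2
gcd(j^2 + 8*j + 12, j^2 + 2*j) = j + 2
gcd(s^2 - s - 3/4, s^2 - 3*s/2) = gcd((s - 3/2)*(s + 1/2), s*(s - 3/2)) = s - 3/2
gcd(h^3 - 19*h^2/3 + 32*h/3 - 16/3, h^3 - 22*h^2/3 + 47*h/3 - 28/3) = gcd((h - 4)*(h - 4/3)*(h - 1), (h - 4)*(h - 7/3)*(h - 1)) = h^2 - 5*h + 4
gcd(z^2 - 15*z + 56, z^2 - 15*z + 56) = z^2 - 15*z + 56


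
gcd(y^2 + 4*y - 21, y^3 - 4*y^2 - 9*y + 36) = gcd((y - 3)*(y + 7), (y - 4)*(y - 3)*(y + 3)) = y - 3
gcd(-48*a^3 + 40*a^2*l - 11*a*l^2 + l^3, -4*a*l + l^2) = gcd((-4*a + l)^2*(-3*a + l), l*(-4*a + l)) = 4*a - l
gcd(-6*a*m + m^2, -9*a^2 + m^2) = 1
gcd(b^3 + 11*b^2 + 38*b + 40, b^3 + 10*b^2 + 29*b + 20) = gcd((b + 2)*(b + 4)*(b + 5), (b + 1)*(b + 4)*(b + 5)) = b^2 + 9*b + 20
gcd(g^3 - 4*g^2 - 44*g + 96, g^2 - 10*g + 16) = g^2 - 10*g + 16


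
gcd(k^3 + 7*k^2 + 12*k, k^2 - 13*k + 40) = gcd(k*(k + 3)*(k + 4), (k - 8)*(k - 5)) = 1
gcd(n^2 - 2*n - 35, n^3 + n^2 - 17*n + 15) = n + 5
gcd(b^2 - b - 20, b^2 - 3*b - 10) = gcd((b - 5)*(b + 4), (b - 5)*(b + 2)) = b - 5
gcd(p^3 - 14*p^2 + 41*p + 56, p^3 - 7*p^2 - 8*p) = p^2 - 7*p - 8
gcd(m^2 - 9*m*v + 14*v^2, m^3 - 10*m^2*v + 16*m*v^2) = -m + 2*v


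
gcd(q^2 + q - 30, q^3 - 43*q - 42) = q + 6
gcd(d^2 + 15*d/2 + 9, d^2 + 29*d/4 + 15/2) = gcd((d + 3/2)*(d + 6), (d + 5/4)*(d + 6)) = d + 6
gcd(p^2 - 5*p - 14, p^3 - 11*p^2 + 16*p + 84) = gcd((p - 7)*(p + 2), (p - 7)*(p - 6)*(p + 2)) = p^2 - 5*p - 14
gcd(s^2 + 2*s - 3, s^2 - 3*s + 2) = s - 1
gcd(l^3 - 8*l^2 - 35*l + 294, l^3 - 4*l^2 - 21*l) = l - 7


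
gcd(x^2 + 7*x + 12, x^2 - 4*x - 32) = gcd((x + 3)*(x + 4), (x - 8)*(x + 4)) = x + 4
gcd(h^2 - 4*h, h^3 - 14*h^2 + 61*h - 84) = h - 4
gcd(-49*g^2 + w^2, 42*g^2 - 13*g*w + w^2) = -7*g + w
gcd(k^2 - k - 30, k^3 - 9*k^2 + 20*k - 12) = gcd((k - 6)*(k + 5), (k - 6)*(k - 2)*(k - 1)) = k - 6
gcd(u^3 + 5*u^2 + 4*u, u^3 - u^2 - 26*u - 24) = u^2 + 5*u + 4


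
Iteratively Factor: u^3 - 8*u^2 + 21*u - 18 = (u - 2)*(u^2 - 6*u + 9) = (u - 3)*(u - 2)*(u - 3)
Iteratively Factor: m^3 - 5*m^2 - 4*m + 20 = (m - 2)*(m^2 - 3*m - 10) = (m - 2)*(m + 2)*(m - 5)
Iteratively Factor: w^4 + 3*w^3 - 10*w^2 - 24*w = (w + 2)*(w^3 + w^2 - 12*w) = (w - 3)*(w + 2)*(w^2 + 4*w) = w*(w - 3)*(w + 2)*(w + 4)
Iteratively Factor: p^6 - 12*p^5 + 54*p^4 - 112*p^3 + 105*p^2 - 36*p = (p - 3)*(p^5 - 9*p^4 + 27*p^3 - 31*p^2 + 12*p) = p*(p - 3)*(p^4 - 9*p^3 + 27*p^2 - 31*p + 12) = p*(p - 3)*(p - 1)*(p^3 - 8*p^2 + 19*p - 12) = p*(p - 3)^2*(p - 1)*(p^2 - 5*p + 4) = p*(p - 4)*(p - 3)^2*(p - 1)*(p - 1)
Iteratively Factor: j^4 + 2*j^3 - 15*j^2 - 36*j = (j - 4)*(j^3 + 6*j^2 + 9*j) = (j - 4)*(j + 3)*(j^2 + 3*j) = (j - 4)*(j + 3)^2*(j)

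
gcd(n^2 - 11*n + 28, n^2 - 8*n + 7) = n - 7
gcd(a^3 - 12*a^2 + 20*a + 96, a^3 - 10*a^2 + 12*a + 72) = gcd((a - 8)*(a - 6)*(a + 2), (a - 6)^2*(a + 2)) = a^2 - 4*a - 12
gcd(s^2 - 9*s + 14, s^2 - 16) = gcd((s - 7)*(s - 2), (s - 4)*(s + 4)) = 1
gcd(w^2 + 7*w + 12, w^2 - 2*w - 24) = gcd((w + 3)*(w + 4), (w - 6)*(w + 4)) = w + 4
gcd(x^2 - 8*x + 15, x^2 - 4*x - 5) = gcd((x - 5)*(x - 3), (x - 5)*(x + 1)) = x - 5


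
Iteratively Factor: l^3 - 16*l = (l + 4)*(l^2 - 4*l) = (l - 4)*(l + 4)*(l)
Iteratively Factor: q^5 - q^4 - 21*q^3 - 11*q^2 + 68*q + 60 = (q - 5)*(q^4 + 4*q^3 - q^2 - 16*q - 12) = (q - 5)*(q + 1)*(q^3 + 3*q^2 - 4*q - 12) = (q - 5)*(q + 1)*(q + 2)*(q^2 + q - 6) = (q - 5)*(q - 2)*(q + 1)*(q + 2)*(q + 3)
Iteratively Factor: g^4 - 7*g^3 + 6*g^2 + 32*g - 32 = (g - 4)*(g^3 - 3*g^2 - 6*g + 8) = (g - 4)^2*(g^2 + g - 2) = (g - 4)^2*(g - 1)*(g + 2)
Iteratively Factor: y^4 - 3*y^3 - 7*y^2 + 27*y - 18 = (y + 3)*(y^3 - 6*y^2 + 11*y - 6) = (y - 3)*(y + 3)*(y^2 - 3*y + 2) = (y - 3)*(y - 2)*(y + 3)*(y - 1)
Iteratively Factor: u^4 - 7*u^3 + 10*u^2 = (u - 2)*(u^3 - 5*u^2) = u*(u - 2)*(u^2 - 5*u) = u*(u - 5)*(u - 2)*(u)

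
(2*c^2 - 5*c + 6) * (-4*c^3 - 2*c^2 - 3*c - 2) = -8*c^5 + 16*c^4 - 20*c^3 - c^2 - 8*c - 12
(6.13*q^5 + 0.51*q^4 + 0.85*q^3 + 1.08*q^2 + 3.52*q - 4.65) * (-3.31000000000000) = -20.2903*q^5 - 1.6881*q^4 - 2.8135*q^3 - 3.5748*q^2 - 11.6512*q + 15.3915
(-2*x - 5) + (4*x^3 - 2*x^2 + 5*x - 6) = 4*x^3 - 2*x^2 + 3*x - 11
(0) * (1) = 0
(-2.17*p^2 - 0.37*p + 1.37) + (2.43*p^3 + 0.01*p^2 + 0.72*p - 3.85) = 2.43*p^3 - 2.16*p^2 + 0.35*p - 2.48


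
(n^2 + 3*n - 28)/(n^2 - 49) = (n - 4)/(n - 7)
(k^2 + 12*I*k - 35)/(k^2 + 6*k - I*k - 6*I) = (k^2 + 12*I*k - 35)/(k^2 + k*(6 - I) - 6*I)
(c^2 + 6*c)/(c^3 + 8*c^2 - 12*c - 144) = c/(c^2 + 2*c - 24)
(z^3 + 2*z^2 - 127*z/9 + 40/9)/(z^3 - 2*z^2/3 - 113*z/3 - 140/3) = (9*z^2 - 27*z + 8)/(3*(3*z^2 - 17*z - 28))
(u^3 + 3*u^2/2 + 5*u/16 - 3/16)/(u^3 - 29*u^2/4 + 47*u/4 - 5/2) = (4*u^2 + 7*u + 3)/(4*(u^2 - 7*u + 10))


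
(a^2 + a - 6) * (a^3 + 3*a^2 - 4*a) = a^5 + 4*a^4 - 7*a^3 - 22*a^2 + 24*a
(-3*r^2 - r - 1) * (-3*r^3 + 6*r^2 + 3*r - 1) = 9*r^5 - 15*r^4 - 12*r^3 - 6*r^2 - 2*r + 1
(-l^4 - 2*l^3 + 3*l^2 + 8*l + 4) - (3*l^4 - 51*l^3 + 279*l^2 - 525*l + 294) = -4*l^4 + 49*l^3 - 276*l^2 + 533*l - 290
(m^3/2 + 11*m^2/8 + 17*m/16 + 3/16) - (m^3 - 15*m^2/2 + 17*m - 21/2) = -m^3/2 + 71*m^2/8 - 255*m/16 + 171/16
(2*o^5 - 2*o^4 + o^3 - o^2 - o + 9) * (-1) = -2*o^5 + 2*o^4 - o^3 + o^2 + o - 9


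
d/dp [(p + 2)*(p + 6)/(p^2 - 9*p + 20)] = (-17*p^2 + 16*p + 268)/(p^4 - 18*p^3 + 121*p^2 - 360*p + 400)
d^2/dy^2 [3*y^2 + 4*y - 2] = 6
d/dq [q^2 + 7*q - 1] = 2*q + 7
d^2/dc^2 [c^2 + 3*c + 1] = 2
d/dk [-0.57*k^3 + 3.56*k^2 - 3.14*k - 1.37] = -1.71*k^2 + 7.12*k - 3.14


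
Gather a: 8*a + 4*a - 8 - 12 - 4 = 12*a - 24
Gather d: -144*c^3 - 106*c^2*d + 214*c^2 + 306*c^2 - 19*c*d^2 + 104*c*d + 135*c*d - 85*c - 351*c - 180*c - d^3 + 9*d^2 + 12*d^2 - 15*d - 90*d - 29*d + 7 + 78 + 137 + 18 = -144*c^3 + 520*c^2 - 616*c - d^3 + d^2*(21 - 19*c) + d*(-106*c^2 + 239*c - 134) + 240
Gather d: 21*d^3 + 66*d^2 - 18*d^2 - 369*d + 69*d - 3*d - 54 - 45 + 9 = 21*d^3 + 48*d^2 - 303*d - 90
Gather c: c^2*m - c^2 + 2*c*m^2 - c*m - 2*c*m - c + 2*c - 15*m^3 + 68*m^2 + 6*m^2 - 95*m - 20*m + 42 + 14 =c^2*(m - 1) + c*(2*m^2 - 3*m + 1) - 15*m^3 + 74*m^2 - 115*m + 56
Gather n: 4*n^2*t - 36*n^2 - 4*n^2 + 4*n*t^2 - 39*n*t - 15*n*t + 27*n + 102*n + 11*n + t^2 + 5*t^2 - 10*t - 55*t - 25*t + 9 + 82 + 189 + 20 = n^2*(4*t - 40) + n*(4*t^2 - 54*t + 140) + 6*t^2 - 90*t + 300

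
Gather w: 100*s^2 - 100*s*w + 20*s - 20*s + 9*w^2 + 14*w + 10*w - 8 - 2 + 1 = 100*s^2 + 9*w^2 + w*(24 - 100*s) - 9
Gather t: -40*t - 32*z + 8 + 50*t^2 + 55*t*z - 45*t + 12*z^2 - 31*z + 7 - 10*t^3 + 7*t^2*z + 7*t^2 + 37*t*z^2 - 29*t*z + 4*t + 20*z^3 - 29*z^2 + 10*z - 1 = -10*t^3 + t^2*(7*z + 57) + t*(37*z^2 + 26*z - 81) + 20*z^3 - 17*z^2 - 53*z + 14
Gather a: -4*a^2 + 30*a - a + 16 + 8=-4*a^2 + 29*a + 24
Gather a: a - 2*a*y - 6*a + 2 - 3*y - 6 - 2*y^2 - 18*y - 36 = a*(-2*y - 5) - 2*y^2 - 21*y - 40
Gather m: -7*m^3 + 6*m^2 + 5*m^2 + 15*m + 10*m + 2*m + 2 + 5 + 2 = -7*m^3 + 11*m^2 + 27*m + 9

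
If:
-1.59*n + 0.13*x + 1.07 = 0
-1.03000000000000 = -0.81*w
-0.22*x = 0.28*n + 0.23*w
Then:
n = 0.51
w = 1.27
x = -1.98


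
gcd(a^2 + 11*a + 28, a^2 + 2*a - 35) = a + 7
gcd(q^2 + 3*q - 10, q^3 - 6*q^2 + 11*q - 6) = q - 2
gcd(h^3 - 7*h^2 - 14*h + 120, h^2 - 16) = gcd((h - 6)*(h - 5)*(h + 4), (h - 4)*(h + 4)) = h + 4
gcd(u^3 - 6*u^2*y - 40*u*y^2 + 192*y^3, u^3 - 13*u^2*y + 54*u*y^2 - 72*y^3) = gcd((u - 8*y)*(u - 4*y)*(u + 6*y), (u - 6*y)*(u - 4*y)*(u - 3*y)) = -u + 4*y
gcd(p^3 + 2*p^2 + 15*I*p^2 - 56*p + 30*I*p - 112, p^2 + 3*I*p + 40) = p + 8*I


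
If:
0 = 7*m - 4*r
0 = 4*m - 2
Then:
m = 1/2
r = 7/8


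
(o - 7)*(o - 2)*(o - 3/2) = o^3 - 21*o^2/2 + 55*o/2 - 21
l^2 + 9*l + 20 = (l + 4)*(l + 5)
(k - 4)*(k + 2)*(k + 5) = k^3 + 3*k^2 - 18*k - 40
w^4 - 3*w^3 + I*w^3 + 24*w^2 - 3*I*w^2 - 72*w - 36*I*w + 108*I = (w - 3)*(w - 3*I)*(w - 2*I)*(w + 6*I)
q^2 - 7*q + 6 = (q - 6)*(q - 1)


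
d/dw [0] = 0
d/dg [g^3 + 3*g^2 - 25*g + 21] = 3*g^2 + 6*g - 25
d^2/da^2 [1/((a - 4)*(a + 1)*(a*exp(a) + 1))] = (2*(a - 4)^2*(a + 1)^4*exp(2*a) - (a - 4)^2*(a + 1)^2*(a + 2)*(a*exp(a) + 1)*exp(a) + 2*(a - 4)^2*(a + 1)^2*(a*exp(a) + 1)*exp(a) + 2*(a - 4)^2*(a*exp(a) + 1)^2 + 2*(a - 4)*(a + 1)^3*(a*exp(a) + 1)*exp(a) + 2*(a - 4)*(a + 1)*(a*exp(a) + 1)^2 + 2*(a + 1)^2*(a*exp(a) + 1)^2)/((a - 4)^3*(a + 1)^3*(a*exp(a) + 1)^3)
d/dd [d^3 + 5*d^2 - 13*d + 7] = 3*d^2 + 10*d - 13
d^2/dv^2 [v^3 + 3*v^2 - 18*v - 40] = 6*v + 6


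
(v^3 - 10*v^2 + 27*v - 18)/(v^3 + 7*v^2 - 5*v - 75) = (v^2 - 7*v + 6)/(v^2 + 10*v + 25)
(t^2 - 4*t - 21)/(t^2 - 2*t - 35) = (t + 3)/(t + 5)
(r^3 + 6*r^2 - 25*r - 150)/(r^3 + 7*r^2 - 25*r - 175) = (r + 6)/(r + 7)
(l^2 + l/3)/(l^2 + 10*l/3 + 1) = l/(l + 3)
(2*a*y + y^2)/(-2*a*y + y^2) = (2*a + y)/(-2*a + y)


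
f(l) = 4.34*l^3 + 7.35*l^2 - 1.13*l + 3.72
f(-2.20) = -4.43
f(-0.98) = 7.80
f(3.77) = 336.47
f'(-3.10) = 78.42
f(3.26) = 228.51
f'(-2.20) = 29.55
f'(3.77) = 239.34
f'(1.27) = 38.54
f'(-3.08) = 77.11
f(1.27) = 23.03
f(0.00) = 3.72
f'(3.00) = 160.15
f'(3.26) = 185.16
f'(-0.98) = -3.03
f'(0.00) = -1.13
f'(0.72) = 16.20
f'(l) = 13.02*l^2 + 14.7*l - 1.13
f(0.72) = 8.34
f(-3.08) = -49.88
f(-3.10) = -51.44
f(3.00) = 183.66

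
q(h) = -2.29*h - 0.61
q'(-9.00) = -2.29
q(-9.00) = 20.00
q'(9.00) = -2.29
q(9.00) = -21.22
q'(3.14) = -2.29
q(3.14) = -7.80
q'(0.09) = -2.29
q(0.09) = -0.82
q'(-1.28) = -2.29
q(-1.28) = 2.32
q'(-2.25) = -2.29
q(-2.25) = 4.54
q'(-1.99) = -2.29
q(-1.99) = 3.95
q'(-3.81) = -2.29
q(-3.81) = 8.11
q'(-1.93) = -2.29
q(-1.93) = 3.81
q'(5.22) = -2.29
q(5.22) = -12.56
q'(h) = -2.29000000000000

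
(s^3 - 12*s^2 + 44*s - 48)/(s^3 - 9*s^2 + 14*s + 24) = (s - 2)/(s + 1)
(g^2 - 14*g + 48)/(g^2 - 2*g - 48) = (g - 6)/(g + 6)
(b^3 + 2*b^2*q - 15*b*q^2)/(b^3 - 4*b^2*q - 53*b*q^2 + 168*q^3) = b*(-b - 5*q)/(-b^2 + b*q + 56*q^2)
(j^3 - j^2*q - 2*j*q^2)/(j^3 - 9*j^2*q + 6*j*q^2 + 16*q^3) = j/(j - 8*q)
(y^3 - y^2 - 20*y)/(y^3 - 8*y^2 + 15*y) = (y + 4)/(y - 3)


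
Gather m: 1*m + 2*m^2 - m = 2*m^2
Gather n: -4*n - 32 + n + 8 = -3*n - 24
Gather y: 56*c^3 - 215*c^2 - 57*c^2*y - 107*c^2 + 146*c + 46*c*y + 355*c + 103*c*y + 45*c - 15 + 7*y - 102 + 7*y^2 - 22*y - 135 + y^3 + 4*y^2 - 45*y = 56*c^3 - 322*c^2 + 546*c + y^3 + 11*y^2 + y*(-57*c^2 + 149*c - 60) - 252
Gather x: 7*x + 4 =7*x + 4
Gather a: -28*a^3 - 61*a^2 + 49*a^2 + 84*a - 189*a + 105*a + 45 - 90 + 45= -28*a^3 - 12*a^2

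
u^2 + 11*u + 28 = (u + 4)*(u + 7)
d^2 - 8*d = d*(d - 8)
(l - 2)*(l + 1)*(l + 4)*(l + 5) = l^4 + 8*l^3 + 9*l^2 - 38*l - 40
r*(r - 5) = r^2 - 5*r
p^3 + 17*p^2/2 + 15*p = p*(p + 5/2)*(p + 6)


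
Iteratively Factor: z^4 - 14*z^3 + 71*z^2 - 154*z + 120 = (z - 3)*(z^3 - 11*z^2 + 38*z - 40) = (z - 4)*(z - 3)*(z^2 - 7*z + 10) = (z - 5)*(z - 4)*(z - 3)*(z - 2)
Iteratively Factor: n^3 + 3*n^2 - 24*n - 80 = (n - 5)*(n^2 + 8*n + 16) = (n - 5)*(n + 4)*(n + 4)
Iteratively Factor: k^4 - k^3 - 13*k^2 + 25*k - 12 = (k + 4)*(k^3 - 5*k^2 + 7*k - 3) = (k - 1)*(k + 4)*(k^2 - 4*k + 3) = (k - 3)*(k - 1)*(k + 4)*(k - 1)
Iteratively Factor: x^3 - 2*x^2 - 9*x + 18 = (x - 3)*(x^2 + x - 6) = (x - 3)*(x - 2)*(x + 3)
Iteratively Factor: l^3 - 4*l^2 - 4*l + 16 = (l + 2)*(l^2 - 6*l + 8) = (l - 2)*(l + 2)*(l - 4)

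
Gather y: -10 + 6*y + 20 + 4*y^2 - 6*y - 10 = 4*y^2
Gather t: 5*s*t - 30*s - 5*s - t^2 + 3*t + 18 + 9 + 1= -35*s - t^2 + t*(5*s + 3) + 28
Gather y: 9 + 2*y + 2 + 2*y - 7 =4*y + 4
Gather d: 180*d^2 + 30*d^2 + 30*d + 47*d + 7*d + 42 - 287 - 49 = 210*d^2 + 84*d - 294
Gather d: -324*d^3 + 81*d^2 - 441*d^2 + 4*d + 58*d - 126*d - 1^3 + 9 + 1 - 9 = -324*d^3 - 360*d^2 - 64*d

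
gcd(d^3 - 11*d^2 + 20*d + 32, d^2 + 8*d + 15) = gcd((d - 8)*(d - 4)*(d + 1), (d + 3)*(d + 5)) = 1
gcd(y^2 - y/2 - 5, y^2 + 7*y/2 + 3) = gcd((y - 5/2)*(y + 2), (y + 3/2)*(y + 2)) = y + 2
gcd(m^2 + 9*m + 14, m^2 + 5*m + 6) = m + 2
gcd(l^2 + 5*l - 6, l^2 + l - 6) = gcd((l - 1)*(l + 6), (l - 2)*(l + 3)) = 1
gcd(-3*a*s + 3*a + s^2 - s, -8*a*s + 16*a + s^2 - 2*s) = 1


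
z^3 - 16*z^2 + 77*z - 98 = (z - 7)^2*(z - 2)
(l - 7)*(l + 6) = l^2 - l - 42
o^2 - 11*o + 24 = (o - 8)*(o - 3)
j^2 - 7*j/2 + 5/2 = (j - 5/2)*(j - 1)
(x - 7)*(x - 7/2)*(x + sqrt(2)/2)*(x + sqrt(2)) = x^4 - 21*x^3/2 + 3*sqrt(2)*x^3/2 - 63*sqrt(2)*x^2/4 + 51*x^2/2 - 21*x/2 + 147*sqrt(2)*x/4 + 49/2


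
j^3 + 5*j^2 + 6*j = j*(j + 2)*(j + 3)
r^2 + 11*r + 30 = (r + 5)*(r + 6)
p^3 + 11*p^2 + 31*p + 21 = (p + 1)*(p + 3)*(p + 7)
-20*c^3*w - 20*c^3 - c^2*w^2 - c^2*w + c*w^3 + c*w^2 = (-5*c + w)*(4*c + w)*(c*w + c)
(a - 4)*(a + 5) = a^2 + a - 20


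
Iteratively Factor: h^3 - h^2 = (h)*(h^2 - h) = h*(h - 1)*(h)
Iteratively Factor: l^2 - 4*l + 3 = (l - 1)*(l - 3)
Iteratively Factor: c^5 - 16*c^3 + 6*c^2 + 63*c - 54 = (c + 3)*(c^4 - 3*c^3 - 7*c^2 + 27*c - 18) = (c - 3)*(c + 3)*(c^3 - 7*c + 6) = (c - 3)*(c + 3)^2*(c^2 - 3*c + 2) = (c - 3)*(c - 1)*(c + 3)^2*(c - 2)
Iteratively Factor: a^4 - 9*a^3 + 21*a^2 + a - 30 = (a - 2)*(a^3 - 7*a^2 + 7*a + 15) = (a - 5)*(a - 2)*(a^2 - 2*a - 3) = (a - 5)*(a - 3)*(a - 2)*(a + 1)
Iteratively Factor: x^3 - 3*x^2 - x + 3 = (x + 1)*(x^2 - 4*x + 3) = (x - 3)*(x + 1)*(x - 1)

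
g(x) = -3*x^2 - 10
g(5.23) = -92.06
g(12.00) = -442.00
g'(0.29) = -1.74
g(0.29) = -10.25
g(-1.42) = -16.05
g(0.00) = -10.00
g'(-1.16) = 6.96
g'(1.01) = -6.06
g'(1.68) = -10.08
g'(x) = -6*x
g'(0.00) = 0.00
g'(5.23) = -31.38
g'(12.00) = -72.00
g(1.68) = -18.47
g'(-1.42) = 8.52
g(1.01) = -13.06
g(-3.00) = -37.00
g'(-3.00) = 18.00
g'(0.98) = -5.88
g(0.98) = -12.88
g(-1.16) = -14.04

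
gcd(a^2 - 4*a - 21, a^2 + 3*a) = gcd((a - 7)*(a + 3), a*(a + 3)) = a + 3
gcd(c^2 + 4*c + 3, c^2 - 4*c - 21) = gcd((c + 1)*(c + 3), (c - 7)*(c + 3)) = c + 3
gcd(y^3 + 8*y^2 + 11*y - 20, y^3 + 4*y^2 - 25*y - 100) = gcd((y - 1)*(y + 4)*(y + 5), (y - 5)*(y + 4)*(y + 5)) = y^2 + 9*y + 20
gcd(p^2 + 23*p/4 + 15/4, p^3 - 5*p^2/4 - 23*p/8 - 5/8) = 1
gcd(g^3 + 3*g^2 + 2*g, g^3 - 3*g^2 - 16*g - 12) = g^2 + 3*g + 2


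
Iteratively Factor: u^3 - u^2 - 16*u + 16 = (u - 4)*(u^2 + 3*u - 4) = (u - 4)*(u + 4)*(u - 1)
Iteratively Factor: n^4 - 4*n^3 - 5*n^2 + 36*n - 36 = (n + 3)*(n^3 - 7*n^2 + 16*n - 12) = (n - 2)*(n + 3)*(n^2 - 5*n + 6) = (n - 2)^2*(n + 3)*(n - 3)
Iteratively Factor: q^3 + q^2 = (q + 1)*(q^2) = q*(q + 1)*(q)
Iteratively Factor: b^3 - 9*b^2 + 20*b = (b - 5)*(b^2 - 4*b) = (b - 5)*(b - 4)*(b)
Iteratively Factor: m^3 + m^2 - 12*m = (m - 3)*(m^2 + 4*m) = (m - 3)*(m + 4)*(m)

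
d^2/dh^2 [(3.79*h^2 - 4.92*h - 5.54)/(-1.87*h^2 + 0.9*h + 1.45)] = (21.652356*h^3 + 54.577446*h^2 + 24.10056*h + 10.24007)/(6.539203*h^6 - 9.44163*h^5 - 10.667415*h^4 + 13.9131*h^3 + 8.271525*h^2 - 5.67675*h - 3.048625)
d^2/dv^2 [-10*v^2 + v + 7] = -20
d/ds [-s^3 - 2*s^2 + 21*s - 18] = -3*s^2 - 4*s + 21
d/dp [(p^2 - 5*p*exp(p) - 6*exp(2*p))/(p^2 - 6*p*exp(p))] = (p - 1)*exp(p)/p^2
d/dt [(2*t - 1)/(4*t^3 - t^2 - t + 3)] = (8*t^3 - 2*t^2 - 2*t + (2*t - 1)*(-12*t^2 + 2*t + 1) + 6)/(4*t^3 - t^2 - t + 3)^2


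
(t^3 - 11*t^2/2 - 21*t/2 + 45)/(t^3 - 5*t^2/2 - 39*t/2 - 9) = (2*t - 5)/(2*t + 1)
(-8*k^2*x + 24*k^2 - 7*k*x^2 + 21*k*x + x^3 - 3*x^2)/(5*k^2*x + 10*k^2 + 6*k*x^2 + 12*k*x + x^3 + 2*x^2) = (-8*k*x + 24*k + x^2 - 3*x)/(5*k*x + 10*k + x^2 + 2*x)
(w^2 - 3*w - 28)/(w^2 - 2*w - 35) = (w + 4)/(w + 5)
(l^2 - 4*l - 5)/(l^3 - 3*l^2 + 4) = (l - 5)/(l^2 - 4*l + 4)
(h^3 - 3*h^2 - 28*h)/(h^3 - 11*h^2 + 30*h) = (h^2 - 3*h - 28)/(h^2 - 11*h + 30)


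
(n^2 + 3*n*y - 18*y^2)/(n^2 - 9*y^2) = (n + 6*y)/(n + 3*y)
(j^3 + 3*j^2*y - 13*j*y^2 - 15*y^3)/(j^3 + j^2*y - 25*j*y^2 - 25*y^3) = (-j + 3*y)/(-j + 5*y)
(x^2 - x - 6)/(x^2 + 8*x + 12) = (x - 3)/(x + 6)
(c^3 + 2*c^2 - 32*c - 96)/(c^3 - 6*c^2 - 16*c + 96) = (c + 4)/(c - 4)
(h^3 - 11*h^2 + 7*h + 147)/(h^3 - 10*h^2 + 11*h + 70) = (h^2 - 4*h - 21)/(h^2 - 3*h - 10)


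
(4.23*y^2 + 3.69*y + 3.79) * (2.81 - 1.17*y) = -4.9491*y^3 + 7.569*y^2 + 5.9346*y + 10.6499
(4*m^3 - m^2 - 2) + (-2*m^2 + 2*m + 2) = 4*m^3 - 3*m^2 + 2*m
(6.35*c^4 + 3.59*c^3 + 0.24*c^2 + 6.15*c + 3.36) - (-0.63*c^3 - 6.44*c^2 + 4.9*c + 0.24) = 6.35*c^4 + 4.22*c^3 + 6.68*c^2 + 1.25*c + 3.12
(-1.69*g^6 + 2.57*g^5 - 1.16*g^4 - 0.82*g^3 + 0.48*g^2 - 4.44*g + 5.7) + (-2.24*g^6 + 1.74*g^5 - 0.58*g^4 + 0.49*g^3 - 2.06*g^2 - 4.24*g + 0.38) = -3.93*g^6 + 4.31*g^5 - 1.74*g^4 - 0.33*g^3 - 1.58*g^2 - 8.68*g + 6.08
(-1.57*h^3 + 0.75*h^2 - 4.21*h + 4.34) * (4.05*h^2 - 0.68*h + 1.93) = -6.3585*h^5 + 4.1051*h^4 - 20.5906*h^3 + 21.8873*h^2 - 11.0765*h + 8.3762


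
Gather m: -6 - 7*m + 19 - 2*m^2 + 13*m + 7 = -2*m^2 + 6*m + 20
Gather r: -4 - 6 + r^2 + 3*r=r^2 + 3*r - 10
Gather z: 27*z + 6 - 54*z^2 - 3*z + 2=-54*z^2 + 24*z + 8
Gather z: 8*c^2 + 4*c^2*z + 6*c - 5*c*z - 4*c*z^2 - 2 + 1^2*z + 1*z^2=8*c^2 + 6*c + z^2*(1 - 4*c) + z*(4*c^2 - 5*c + 1) - 2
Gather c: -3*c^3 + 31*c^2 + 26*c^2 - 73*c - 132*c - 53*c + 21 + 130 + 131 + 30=-3*c^3 + 57*c^2 - 258*c + 312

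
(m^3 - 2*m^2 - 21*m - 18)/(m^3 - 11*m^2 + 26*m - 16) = (m^3 - 2*m^2 - 21*m - 18)/(m^3 - 11*m^2 + 26*m - 16)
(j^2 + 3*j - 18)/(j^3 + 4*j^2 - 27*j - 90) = (j - 3)/(j^2 - 2*j - 15)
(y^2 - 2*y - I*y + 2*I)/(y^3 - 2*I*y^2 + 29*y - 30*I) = (y - 2)/(y^2 - I*y + 30)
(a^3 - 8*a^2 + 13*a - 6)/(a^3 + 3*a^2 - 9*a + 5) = (a - 6)/(a + 5)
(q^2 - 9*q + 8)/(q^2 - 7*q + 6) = (q - 8)/(q - 6)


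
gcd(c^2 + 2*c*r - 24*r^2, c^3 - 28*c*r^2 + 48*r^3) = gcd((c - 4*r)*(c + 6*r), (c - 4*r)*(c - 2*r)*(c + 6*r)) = -c^2 - 2*c*r + 24*r^2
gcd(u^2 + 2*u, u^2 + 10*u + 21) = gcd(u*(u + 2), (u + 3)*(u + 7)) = 1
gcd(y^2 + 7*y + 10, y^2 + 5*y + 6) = y + 2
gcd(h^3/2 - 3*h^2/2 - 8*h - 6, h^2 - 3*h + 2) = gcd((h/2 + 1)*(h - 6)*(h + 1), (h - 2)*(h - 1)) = 1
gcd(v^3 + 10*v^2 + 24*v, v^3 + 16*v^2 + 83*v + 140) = v + 4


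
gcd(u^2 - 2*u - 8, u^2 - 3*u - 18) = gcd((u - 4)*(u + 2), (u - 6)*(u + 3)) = 1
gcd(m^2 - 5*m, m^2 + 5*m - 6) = 1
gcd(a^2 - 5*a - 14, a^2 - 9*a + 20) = 1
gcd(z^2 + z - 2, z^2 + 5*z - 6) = z - 1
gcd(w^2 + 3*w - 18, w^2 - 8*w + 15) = w - 3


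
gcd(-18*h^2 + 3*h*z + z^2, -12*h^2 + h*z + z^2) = -3*h + z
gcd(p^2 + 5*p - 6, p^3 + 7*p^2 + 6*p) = p + 6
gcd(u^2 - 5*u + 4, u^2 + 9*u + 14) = 1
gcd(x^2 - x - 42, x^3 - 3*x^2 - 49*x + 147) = x - 7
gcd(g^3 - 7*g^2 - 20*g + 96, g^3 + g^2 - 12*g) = g^2 + g - 12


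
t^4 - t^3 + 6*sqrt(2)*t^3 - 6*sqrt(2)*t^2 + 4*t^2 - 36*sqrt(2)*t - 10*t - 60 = (t - 3)*(t + 2)*(t + sqrt(2))*(t + 5*sqrt(2))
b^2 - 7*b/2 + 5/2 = (b - 5/2)*(b - 1)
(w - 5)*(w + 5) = w^2 - 25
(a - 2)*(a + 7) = a^2 + 5*a - 14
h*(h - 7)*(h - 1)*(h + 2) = h^4 - 6*h^3 - 9*h^2 + 14*h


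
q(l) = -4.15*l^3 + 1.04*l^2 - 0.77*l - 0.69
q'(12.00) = -1768.61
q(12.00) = -7031.37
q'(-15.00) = -2833.22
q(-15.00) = 14251.11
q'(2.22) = -57.51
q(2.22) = -42.68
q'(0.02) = -0.73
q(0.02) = -0.71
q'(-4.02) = -210.33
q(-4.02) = 288.82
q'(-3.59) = -168.69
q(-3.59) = 207.49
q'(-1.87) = -48.20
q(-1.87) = 31.52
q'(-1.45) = -29.96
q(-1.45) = 15.26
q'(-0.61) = -6.67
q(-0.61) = 1.11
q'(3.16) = -118.52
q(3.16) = -123.69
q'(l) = -12.45*l^2 + 2.08*l - 0.77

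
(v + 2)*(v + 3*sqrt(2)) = v^2 + 2*v + 3*sqrt(2)*v + 6*sqrt(2)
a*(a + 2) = a^2 + 2*a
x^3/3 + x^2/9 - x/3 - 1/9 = (x/3 + 1/3)*(x - 1)*(x + 1/3)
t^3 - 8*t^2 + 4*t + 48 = (t - 6)*(t - 4)*(t + 2)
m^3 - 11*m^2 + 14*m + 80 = (m - 8)*(m - 5)*(m + 2)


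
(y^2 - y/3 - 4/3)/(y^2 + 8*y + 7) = (y - 4/3)/(y + 7)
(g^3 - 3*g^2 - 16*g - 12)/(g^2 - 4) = (g^2 - 5*g - 6)/(g - 2)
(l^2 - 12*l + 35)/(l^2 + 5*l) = (l^2 - 12*l + 35)/(l*(l + 5))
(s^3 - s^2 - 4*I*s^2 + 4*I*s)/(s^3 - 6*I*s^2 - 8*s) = (s - 1)/(s - 2*I)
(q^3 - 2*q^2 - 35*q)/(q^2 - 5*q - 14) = q*(q + 5)/(q + 2)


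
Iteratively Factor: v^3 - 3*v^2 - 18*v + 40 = (v + 4)*(v^2 - 7*v + 10) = (v - 5)*(v + 4)*(v - 2)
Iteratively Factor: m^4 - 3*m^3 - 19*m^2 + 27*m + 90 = (m + 3)*(m^3 - 6*m^2 - m + 30) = (m - 3)*(m + 3)*(m^2 - 3*m - 10) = (m - 5)*(m - 3)*(m + 3)*(m + 2)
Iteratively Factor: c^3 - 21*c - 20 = (c - 5)*(c^2 + 5*c + 4) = (c - 5)*(c + 4)*(c + 1)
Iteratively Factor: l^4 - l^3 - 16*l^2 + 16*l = (l + 4)*(l^3 - 5*l^2 + 4*l) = (l - 1)*(l + 4)*(l^2 - 4*l) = (l - 4)*(l - 1)*(l + 4)*(l)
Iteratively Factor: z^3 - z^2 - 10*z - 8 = (z + 2)*(z^2 - 3*z - 4) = (z - 4)*(z + 2)*(z + 1)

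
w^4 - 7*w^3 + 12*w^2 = w^2*(w - 4)*(w - 3)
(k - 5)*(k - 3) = k^2 - 8*k + 15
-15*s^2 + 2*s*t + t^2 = (-3*s + t)*(5*s + t)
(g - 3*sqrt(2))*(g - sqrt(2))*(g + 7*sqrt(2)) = g^3 + 3*sqrt(2)*g^2 - 50*g + 42*sqrt(2)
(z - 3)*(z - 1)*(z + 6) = z^3 + 2*z^2 - 21*z + 18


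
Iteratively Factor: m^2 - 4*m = (m)*(m - 4)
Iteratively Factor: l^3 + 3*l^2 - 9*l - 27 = (l - 3)*(l^2 + 6*l + 9) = (l - 3)*(l + 3)*(l + 3)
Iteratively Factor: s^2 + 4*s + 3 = (s + 3)*(s + 1)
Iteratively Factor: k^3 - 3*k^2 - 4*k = (k)*(k^2 - 3*k - 4) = k*(k + 1)*(k - 4)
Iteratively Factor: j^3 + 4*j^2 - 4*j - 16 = (j + 2)*(j^2 + 2*j - 8) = (j + 2)*(j + 4)*(j - 2)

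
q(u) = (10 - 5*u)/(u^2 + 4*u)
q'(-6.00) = 1.81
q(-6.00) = 3.33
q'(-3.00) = 7.22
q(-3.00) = -8.33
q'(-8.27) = 0.37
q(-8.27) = 1.45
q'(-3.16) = 10.38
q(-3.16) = -9.72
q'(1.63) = -0.70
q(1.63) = 0.20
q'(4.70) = -0.01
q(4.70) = -0.33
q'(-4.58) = 22.18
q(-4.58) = 12.39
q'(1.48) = -0.89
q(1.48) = 0.32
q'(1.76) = -0.58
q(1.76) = 0.12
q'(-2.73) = 4.31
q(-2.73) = -6.82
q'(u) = (10 - 5*u)*(-2*u - 4)/(u^2 + 4*u)^2 - 5/(u^2 + 4*u)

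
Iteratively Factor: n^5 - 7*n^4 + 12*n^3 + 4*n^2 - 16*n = (n - 2)*(n^4 - 5*n^3 + 2*n^2 + 8*n) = (n - 2)*(n + 1)*(n^3 - 6*n^2 + 8*n) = n*(n - 2)*(n + 1)*(n^2 - 6*n + 8) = n*(n - 4)*(n - 2)*(n + 1)*(n - 2)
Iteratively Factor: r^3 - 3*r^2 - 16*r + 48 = (r + 4)*(r^2 - 7*r + 12) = (r - 3)*(r + 4)*(r - 4)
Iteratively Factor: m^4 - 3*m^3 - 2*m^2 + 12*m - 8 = (m - 2)*(m^3 - m^2 - 4*m + 4) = (m - 2)*(m - 1)*(m^2 - 4) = (m - 2)*(m - 1)*(m + 2)*(m - 2)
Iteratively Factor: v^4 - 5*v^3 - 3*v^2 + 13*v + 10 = (v - 5)*(v^3 - 3*v - 2) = (v - 5)*(v + 1)*(v^2 - v - 2) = (v - 5)*(v - 2)*(v + 1)*(v + 1)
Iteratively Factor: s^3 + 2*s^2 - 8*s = (s - 2)*(s^2 + 4*s) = (s - 2)*(s + 4)*(s)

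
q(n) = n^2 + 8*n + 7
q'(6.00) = 20.00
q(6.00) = 91.00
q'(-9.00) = -10.00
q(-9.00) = 16.00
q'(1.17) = 10.34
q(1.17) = 17.73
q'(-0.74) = 6.52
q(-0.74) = 1.63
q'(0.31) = 8.62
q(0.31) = 9.58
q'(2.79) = 13.58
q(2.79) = 37.10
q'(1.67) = 11.34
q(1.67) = 23.15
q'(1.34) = 10.68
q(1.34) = 19.52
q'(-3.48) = 1.04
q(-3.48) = -8.73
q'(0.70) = 9.40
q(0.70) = 13.09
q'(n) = 2*n + 8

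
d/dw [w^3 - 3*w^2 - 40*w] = 3*w^2 - 6*w - 40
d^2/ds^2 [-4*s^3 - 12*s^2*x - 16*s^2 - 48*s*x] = -24*s - 24*x - 32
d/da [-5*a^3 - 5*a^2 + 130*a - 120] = -15*a^2 - 10*a + 130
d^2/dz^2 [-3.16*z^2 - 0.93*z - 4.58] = -6.32000000000000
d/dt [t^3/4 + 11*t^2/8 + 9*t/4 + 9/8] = 3*t^2/4 + 11*t/4 + 9/4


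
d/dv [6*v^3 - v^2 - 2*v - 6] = 18*v^2 - 2*v - 2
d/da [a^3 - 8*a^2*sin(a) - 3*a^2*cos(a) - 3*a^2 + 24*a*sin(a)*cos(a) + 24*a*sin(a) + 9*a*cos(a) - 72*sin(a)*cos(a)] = 3*a^2*sin(a) - 8*a^2*cos(a) + 3*a^2 - 25*a*sin(a) + 18*a*cos(a) + 24*a*cos(2*a) - 6*a + 24*sin(a) + 12*sin(2*a) + 9*cos(a) - 72*cos(2*a)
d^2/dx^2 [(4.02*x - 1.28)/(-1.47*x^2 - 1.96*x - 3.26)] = (-(2.94*x + 1.96)*(4.02*x - 1.28)*(5.88*x + 3.92) + (35.4564*x + 11.9952)*(1.47*x^2 + 1.96*x + 3.26))/(1.47*x^2 + 1.96*x + 3.26)^3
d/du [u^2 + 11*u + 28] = 2*u + 11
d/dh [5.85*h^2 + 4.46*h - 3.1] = 11.7*h + 4.46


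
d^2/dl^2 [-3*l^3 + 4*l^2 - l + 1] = 8 - 18*l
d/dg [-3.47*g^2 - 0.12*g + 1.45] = -6.94*g - 0.12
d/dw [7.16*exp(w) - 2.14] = 7.16*exp(w)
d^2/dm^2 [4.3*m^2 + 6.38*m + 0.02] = 8.60000000000000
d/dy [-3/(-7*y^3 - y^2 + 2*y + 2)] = 3*(-21*y^2 - 2*y + 2)/(7*y^3 + y^2 - 2*y - 2)^2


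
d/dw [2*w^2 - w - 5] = 4*w - 1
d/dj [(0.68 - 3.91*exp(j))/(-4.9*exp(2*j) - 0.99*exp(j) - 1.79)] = (-19.159*exp(2*j) + 6.664*exp(j) + 7.6721)*exp(j)/(24.01*exp(4*j) + 9.702*exp(3*j) + 18.5221*exp(2*j) + 3.5442*exp(j) + 3.2041)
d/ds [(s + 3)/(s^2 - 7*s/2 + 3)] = 2*(-2*s^2 - 12*s + 27)/(4*s^4 - 28*s^3 + 73*s^2 - 84*s + 36)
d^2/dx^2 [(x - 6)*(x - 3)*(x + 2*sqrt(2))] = 6*x - 18 + 4*sqrt(2)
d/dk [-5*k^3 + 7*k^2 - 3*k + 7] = -15*k^2 + 14*k - 3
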